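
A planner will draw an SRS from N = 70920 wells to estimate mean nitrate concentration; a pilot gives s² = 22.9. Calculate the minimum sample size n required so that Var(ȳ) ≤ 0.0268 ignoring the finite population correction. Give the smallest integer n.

Without fpc, n₀ = s²/D = 22.9/0.0268 = 854.4776.
Rounding up, n = 855.

855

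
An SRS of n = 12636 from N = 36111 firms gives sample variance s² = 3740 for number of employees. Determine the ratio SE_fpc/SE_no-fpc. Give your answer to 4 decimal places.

0.8063

f = n/N = 12636/36111 = 0.34992108.
SE_no-fpc = √(s²/n) = 0.5440402; SE_fpc = √((1−f)s²/n) = 0.43864586.
Ratio = √(1−f) = 0.80627472.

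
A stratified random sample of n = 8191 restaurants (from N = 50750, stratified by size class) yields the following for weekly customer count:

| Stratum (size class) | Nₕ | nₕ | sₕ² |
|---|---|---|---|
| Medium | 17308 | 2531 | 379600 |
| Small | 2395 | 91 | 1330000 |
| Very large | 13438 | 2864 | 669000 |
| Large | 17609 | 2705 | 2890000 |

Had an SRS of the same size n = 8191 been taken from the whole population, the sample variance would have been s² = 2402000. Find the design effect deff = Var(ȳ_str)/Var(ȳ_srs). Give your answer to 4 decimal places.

Var(ȳ_str) = Σ Wₕ²(1−fₕ)sₕ²/nₕ with Wₕ = Nₕ/50750:
  Medium: (17308/50750)²·(1−2531/17308)·379600/2531 = 14.893444
  Small: (2395/50750)²·(1−91/2395)·1330000/91 = 31.313106
  Very large: (13438/50750)²·(1−2864/13438)·669000/2864 = 12.887093
  Large: (17609/50750)²·(1−2705/17609)·2890000/2705 = 108.86694
  → Var(ȳ_str) = 167.96058.
Var(ȳ_srs) = (1 − 8191/50750)·2402000/8191 = 245.91864.
deff = 167.96058 / 245.91864 = 0.6830.

0.6830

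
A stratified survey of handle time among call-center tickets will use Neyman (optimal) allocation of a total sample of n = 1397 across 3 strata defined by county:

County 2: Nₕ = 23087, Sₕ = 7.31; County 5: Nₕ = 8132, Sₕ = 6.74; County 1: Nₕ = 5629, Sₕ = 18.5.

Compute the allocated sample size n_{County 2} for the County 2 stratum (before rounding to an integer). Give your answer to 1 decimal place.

719.4

Neyman allocation: nₕ = n·NₕSₕ / Σⱼ NⱼSⱼ.
Σ NⱼSⱼ = 23087·7.31 + 8132·6.74 + 5629·18.5 = 327712.15.
n_{County 2} = 1397·23087·7.31 / 327712.15 = 719.4.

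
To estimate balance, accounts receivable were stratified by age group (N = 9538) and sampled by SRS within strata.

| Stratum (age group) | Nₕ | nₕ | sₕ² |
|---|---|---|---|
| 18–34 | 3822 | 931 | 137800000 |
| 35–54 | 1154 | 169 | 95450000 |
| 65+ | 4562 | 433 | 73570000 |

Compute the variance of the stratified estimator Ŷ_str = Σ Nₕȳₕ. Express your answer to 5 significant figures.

5.4779 × 10^12

Var(Ŷ_str) = Σₕ Nₕ²(1 − fₕ)sₕ²/nₕ.
18–34: 3822²·(1 − 931/3822)·137800000/931 = 1.6354539 × 10^12.
35–54: 1154²·(1 − 169/1154)·95450000/169 = 6.4199444 × 10^11.
65+: 4562²·(1 − 433/4562)·73570000/433 = 3.2004646 × 10^12.
Sum = 5.4779129 × 10^12.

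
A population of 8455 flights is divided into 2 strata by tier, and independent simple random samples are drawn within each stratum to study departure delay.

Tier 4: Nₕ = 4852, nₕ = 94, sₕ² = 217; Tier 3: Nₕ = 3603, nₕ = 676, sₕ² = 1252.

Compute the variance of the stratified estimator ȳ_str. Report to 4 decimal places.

Var(ȳ_str) = Σₕ Wₕ²(1 − fₕ)sₕ²/nₕ with Wₕ = Nₕ/N, N = 8455.
Tier 4: Wₕ = 0.57386162; term = 0.57386162²·(1 − 0.01937345)·217/94 = 0.74550384.
Tier 3: Wₕ = 0.42613838; term = 0.42613838²·(1 − 0.18762143)·1252/676 = 0.27322309.
Sum = 1.0187269.

1.0187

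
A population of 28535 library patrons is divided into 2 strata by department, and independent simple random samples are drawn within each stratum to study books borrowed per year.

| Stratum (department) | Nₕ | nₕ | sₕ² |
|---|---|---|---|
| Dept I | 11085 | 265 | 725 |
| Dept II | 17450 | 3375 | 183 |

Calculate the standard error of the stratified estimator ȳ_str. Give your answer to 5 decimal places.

Var(ȳ_str) = Σₕ Wₕ²(1 − fₕ)sₕ²/nₕ with Wₕ = Nₕ/N, N = 28535.
Dept I: Wₕ = 0.38847030; term = 0.38847030²·(1 − 0.02390618)·725/265 = 0.4029947.
Dept II: Wₕ = 0.61152970; term = 0.61152970²·(1 − 0.19340974)·183/3375 = 0.016355559.
Sum = 0.41935026.
SE = √(0.41935026) = 0.64757.

0.64757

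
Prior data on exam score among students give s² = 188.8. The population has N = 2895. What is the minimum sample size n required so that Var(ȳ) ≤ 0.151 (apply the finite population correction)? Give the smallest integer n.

Without fpc, n₀ = s²/D = 188.8/0.151 = 1250.3311.
With fpc, (1 − n/N)·s²/n ≤ D requires n ≥ n₀/(1 + n₀/N) = 1250.3311/(1 + 1250.3311/2895) = 873.2013.
Rounding up, n = 874.

874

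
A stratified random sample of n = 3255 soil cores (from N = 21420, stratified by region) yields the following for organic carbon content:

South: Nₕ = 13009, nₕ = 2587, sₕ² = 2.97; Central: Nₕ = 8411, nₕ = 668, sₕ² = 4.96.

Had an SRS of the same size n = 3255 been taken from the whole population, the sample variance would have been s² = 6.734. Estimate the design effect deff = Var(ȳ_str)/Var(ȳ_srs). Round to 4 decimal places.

0.7941

Var(ȳ_str) = Σ Wₕ²(1−fₕ)sₕ²/nₕ with Wₕ = Nₕ/21420:
  South: (13009/21420)²·(1−2587/13009)·2.97/2587 = 3.3924704 × 10^-4
  Central: (8411/21420)²·(1−668/8411)·4.96/668 = 0.0010539577
  → Var(ȳ_str) = 0.0013932047.
Var(ȳ_srs) = (1 − 3255/21420)·6.734/3255 = 0.0017544381.
deff = 0.0013932047 / 0.0017544381 = 0.7941.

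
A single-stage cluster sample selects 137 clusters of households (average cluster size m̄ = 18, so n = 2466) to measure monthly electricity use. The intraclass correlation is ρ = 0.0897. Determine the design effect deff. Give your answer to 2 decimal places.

2.52

deff = 1 + (18 − 1)·0.0897 = 1 + 1.5249 = 2.5249.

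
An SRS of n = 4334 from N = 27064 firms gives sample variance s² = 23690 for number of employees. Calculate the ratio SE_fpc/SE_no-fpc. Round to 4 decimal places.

f = n/N = 4334/27064 = 0.16013893.
SE_no-fpc = √(s²/n) = 2.3379654; SE_fpc = √((1−f)s²/n) = 2.1426035.
Ratio = √(1−f) = 0.91643934.

0.9164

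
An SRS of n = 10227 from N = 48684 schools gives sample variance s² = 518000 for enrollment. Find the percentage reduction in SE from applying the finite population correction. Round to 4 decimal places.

f = n/N = 10227/48684 = 0.21006902.
SE_no-fpc = √(s²/n) = 7.1168982; SE_fpc = √((1−f)s²/n) = 6.3253611.
Ratio = √(1−f) = 0.88878062. Reduction = 100·(1 − 0.88878062) = 11.1219%.

11.1219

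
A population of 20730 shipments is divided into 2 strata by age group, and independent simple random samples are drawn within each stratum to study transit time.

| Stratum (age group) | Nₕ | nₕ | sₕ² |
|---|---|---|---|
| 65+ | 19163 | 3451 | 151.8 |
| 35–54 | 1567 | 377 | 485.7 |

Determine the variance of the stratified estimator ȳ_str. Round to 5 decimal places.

0.03641

Var(ȳ_str) = Σₕ Wₕ²(1 − fₕ)sₕ²/nₕ with Wₕ = Nₕ/N, N = 20730.
65+: Wₕ = 0.92440907; term = 0.92440907²·(1 − 0.18008663)·151.8/3451 = 0.030819329.
35–54: Wₕ = 0.07559093; term = 0.07559093²·(1 − 0.24058711)·485.7/377 = 0.0055904158.
Sum = 0.036409745.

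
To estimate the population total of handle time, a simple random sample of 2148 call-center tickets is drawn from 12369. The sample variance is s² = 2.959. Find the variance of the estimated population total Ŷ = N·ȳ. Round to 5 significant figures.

Var(Ŷ) = N²·Var(ȳ) = N²·(1 − n/N)·s²/n.
f = 2148/12369 = 0.17365996; Var(ȳ) = 0.82634004·2.959/2148 = 0.0011383334.
Var(Ŷ) = 12369² · 0.0011383334 = 174156.09.

174160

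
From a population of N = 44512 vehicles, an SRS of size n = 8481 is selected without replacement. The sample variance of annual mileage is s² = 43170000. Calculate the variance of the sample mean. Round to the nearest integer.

Under SRS without replacement, Var(ȳ) = (1 − f)·s²/n with f = n/N = 8481/44512 = 0.19053289.
Var(ȳ) = (1 − 0.19053289)·43170000/8481 = 0.80946711·5090.2016 = 4120.3508.

4120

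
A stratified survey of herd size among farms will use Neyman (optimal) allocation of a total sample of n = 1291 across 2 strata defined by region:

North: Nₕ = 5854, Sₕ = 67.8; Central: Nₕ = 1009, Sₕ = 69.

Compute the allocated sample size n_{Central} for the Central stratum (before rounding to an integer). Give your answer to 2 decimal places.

192.66

Neyman allocation: nₕ = n·NₕSₕ / Σⱼ NⱼSⱼ.
Σ NⱼSⱼ = 5854·67.8 + 1009·69 = 466522.2.
n_{Central} = 1291·1009·69 / 466522.2 = 192.66.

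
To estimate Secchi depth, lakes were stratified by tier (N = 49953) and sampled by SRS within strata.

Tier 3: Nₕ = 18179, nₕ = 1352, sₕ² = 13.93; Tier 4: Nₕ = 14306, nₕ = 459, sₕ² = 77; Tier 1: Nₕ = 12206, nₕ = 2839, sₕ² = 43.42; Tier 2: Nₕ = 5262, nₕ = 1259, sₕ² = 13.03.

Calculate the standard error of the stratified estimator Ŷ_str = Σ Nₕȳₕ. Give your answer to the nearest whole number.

6193

Var(Ŷ_str) = Σₕ Nₕ²(1 − fₕ)sₕ²/nₕ.
Tier 3: 18179²·(1 − 1352/18179)·13.93/1352 = 3.1517453 × 10^6.
Tier 4: 14306²·(1 − 459/14306)·77/459 = 3.3231654 × 10^7.
Tier 1: 12206²·(1 − 2839/12206)·43.42/2839 = 1.7486316 × 10^6.
Tier 2: 5262²·(1 − 1259/5262)·13.03/1259 = 217999.31.
Sum = 3.835003 × 10^7.
SE = √(3.835003 × 10^7) = 6193.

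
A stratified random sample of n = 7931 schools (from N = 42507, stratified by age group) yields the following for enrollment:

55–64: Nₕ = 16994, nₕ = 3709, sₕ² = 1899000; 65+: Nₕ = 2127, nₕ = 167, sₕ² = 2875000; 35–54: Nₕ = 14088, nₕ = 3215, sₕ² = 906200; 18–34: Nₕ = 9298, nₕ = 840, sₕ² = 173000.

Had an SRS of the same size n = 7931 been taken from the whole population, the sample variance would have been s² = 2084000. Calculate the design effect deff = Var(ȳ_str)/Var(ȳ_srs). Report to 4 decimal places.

0.6389

Var(ȳ_str) = Σ Wₕ²(1−fₕ)sₕ²/nₕ with Wₕ = Nₕ/42507:
  55–64: (16994/42507)²·(1−3709/16994)·1899000/3709 = 63.974131
  65+: (2127/42507)²·(1−167/2127)·2875000/167 = 39.721353
  35–54: (14088/42507)²·(1−3215/14088)·906200/3215 = 23.895763
  18–34: (9298/42507)²·(1−840/9298)·173000/840 = 8.9640265
  → Var(ȳ_str) = 136.55527.
Var(ȳ_srs) = (1 − 7931/42507)·2084000/7931 = 213.73914.
deff = 136.55527 / 213.73914 = 0.6389.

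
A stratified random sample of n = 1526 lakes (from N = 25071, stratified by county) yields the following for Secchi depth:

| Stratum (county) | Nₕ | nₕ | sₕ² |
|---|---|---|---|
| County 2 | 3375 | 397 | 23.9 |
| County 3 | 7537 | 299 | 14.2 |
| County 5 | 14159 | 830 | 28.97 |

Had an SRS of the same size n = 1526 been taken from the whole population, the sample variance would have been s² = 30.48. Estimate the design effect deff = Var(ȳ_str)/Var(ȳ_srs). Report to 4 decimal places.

0.8297

Var(ȳ_str) = Σ Wₕ²(1−fₕ)sₕ²/nₕ with Wₕ = Nₕ/25071:
  County 2: (3375/25071)²·(1−397/3375)·23.9/397 = 9.62637 × 10^-4
  County 3: (7537/25071)²·(1−299/7537)·14.2/299 = 0.0041218382
  County 5: (14159/25071)²·(1−830/14159)·28.97/830 = 0.010479902
  → Var(ȳ_str) = 0.015564377.
Var(ȳ_srs) = (1 − 1526/25071)·30.48/1526 = 0.01875804.
deff = 0.015564377 / 0.01875804 = 0.8297.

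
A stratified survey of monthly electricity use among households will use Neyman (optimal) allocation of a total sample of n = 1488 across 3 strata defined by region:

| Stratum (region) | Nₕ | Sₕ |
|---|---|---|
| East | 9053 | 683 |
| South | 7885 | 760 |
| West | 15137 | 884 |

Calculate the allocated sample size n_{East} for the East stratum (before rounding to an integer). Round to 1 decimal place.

360.0

Neyman allocation: nₕ = n·NₕSₕ / Σⱼ NⱼSⱼ.
Σ NⱼSⱼ = 9053·683 + 7885·760 + 15137·884 = 2.5556907 × 10^7.
n_{East} = 1488·9053·683 / (2.5556907 × 10^7) = 360.0.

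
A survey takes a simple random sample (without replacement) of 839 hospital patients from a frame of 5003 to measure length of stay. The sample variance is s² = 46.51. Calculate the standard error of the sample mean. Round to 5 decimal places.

0.21480

Under SRS without replacement, Var(ȳ) = (1 − f)·s²/n with f = n/N = 839/5003 = 0.16769938.
Var(ȳ) = (1 − 0.16769938)·46.51/839 = 0.83230062·0.055435042 = 0.04613862.
SE(ȳ) = √(0.04613862) = 0.21480.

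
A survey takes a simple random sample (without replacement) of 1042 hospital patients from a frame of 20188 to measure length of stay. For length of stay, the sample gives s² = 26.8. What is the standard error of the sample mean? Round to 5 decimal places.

Under SRS without replacement, Var(ȳ) = (1 − f)·s²/n with f = n/N = 1042/20188 = 0.05161482.
Var(ȳ) = (1 − 0.05161482)·26.8/1042 = 0.94838518·0.02571977 = 0.024392248.
SE(ȳ) = √(0.024392248) = 0.15618.

0.15618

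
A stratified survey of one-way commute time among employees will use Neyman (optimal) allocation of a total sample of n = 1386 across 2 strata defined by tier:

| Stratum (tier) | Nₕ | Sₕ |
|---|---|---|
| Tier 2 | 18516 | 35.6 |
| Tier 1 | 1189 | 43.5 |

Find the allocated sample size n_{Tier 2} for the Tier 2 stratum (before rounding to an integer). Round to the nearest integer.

1285

Neyman allocation: nₕ = n·NₕSₕ / Σⱼ NⱼSⱼ.
Σ NⱼSⱼ = 18516·35.6 + 1189·43.5 = 710891.1.
n_{Tier 2} = 1386·18516·35.6 / 710891.1 = 1285.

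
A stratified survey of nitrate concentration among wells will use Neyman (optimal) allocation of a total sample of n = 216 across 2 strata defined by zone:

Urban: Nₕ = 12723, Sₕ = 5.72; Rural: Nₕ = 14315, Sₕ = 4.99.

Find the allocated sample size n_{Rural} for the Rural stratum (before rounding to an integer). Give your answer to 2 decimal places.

106.99

Neyman allocation: nₕ = n·NₕSₕ / Σⱼ NⱼSⱼ.
Σ NⱼSⱼ = 12723·5.72 + 14315·4.99 = 144207.41.
n_{Rural} = 216·14315·4.99 / 144207.41 = 106.99.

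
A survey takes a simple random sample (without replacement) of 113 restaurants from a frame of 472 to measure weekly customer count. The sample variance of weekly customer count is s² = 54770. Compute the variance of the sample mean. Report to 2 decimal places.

Under SRS without replacement, Var(ȳ) = (1 − f)·s²/n with f = n/N = 113/472 = 0.23940678.
Var(ȳ) = (1 − 0.23940678)·54770/113 = 0.76059322·484.69027 = 368.65213.

368.65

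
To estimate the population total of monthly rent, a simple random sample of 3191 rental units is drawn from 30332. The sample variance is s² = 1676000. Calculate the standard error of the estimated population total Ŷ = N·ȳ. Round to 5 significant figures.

657560

Var(Ŷ) = N²·Var(ȳ) = N²·(1 − n/N)·s²/n.
f = 3191/30332 = 0.10520243; Var(ȳ) = 0.89479757·1676000/3191 = 469.97203.
Var(Ŷ) = 30332² · 469.97203 = 4.3238847 × 10^11.
SE(Ŷ) = √(4.3238847 × 10^11) = 657560.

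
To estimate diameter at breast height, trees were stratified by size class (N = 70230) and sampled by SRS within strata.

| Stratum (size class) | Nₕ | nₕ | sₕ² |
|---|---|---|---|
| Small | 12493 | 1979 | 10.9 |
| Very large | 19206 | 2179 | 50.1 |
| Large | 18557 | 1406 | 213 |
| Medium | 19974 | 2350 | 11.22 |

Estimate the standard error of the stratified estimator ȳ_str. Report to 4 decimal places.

0.1086

Var(ȳ_str) = Σₕ Wₕ²(1 − fₕ)sₕ²/nₕ with Wₕ = Nₕ/N, N = 70230.
Small: Wₕ = 0.17788694; term = 0.17788694²·(1 − 0.15840871)·10.9/1979 = 1.4667972 × 10^-4.
Very large: Wₕ = 0.27347287; term = 0.27347287²·(1 − 0.11345413)·50.1/2179 = 0.0015244396.
Large: Wₕ = 0.26423181; term = 0.26423181²·(1 − 0.07576656)·213/1406 = 0.0097756616.
Medium: Wₕ = 0.28440837; term = 0.28440837²·(1 − 0.11765295)·11.22/2350 = 3.4076045 × 10^-4.
Sum = 0.011787541.
SE = √(0.011787541) = 0.1086.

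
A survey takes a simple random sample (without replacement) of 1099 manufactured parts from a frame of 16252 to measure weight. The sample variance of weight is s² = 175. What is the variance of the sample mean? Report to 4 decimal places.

Under SRS without replacement, Var(ȳ) = (1 − f)·s²/n with f = n/N = 1099/16252 = 0.06762245.
Var(ȳ) = (1 − 0.06762245)·175/1099 = 0.93237755·0.15923567 = 0.14846776.

0.1485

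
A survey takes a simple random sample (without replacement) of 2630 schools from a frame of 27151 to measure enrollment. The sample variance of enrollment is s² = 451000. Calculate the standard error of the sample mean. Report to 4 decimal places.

12.4448

Under SRS without replacement, Var(ȳ) = (1 − f)·s²/n with f = n/N = 2630/27151 = 0.09686568.
Var(ȳ) = (1 − 0.09686568)·451000/2630 = 0.90313432·171.48289 = 154.87208.
SE(ȳ) = √(154.87208) = 12.4448.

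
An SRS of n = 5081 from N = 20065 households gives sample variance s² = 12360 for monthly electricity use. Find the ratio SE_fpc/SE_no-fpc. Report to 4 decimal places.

0.8642

f = n/N = 5081/20065 = 0.25322701.
SE_no-fpc = √(s²/n) = 1.5596769; SE_fpc = √((1−f)s²/n) = 1.3478108.
Ratio = √(1−f) = 0.86416028.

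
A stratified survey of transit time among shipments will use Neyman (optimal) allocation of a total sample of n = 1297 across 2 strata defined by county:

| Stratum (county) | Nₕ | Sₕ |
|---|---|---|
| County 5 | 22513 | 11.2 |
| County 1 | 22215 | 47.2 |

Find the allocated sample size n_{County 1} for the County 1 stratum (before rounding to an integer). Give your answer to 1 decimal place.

Neyman allocation: nₕ = n·NₕSₕ / Σⱼ NⱼSⱼ.
Σ NⱼSⱼ = 22513·11.2 + 22215·47.2 = 1.3006936 × 10^6.
n_{County 1} = 1297·22215·47.2 / (1.3006936 × 10^6) = 1045.6.

1045.6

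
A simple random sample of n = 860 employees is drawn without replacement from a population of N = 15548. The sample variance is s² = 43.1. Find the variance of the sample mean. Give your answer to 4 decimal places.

0.0473

Under SRS without replacement, Var(ȳ) = (1 − f)·s²/n with f = n/N = 860/15548 = 0.05531258.
Var(ȳ) = (1 − 0.05531258)·43.1/860 = 0.94468742·0.050116279 = 0.047344218.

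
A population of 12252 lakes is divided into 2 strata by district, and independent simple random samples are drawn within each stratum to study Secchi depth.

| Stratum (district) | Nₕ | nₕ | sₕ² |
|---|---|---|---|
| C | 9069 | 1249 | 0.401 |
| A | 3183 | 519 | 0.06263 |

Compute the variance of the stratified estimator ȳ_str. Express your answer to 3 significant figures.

1.58 × 10^-4

Var(ȳ_str) = Σₕ Wₕ²(1 − fₕ)sₕ²/nₕ with Wₕ = Nₕ/N, N = 12252.
C: Wₕ = 0.74020568; term = 0.74020568²·(1 − 0.13772191)·0.401/1249 = 1.5168202 × 10^-4.
A: Wₕ = 0.25979432; term = 0.25979432²·(1 − 0.16305372)·0.06263/519 = 6.8166648 × 10^-6.
Sum = 1.5849868 × 10^-4.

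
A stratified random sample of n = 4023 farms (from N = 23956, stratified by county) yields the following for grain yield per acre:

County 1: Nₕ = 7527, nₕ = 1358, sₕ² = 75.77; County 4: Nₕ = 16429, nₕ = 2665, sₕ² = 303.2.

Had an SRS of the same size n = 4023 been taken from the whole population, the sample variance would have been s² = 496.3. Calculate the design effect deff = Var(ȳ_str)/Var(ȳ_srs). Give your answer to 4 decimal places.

0.4807

Var(ȳ_str) = Σ Wₕ²(1−fₕ)sₕ²/nₕ with Wₕ = Nₕ/23956:
  County 1: (7527/23956)²·(1−1358/7527)·75.77/1358 = 0.0045144578
  County 4: (16429/23956)²·(1−2665/16429)·303.2/2665 = 0.044829012
  → Var(ȳ_str) = 0.04934347.
Var(ȳ_srs) = (1 − 4023/23956)·496.3/4023 = 0.1026485.
deff = 0.04934347 / 0.1026485 = 0.4807.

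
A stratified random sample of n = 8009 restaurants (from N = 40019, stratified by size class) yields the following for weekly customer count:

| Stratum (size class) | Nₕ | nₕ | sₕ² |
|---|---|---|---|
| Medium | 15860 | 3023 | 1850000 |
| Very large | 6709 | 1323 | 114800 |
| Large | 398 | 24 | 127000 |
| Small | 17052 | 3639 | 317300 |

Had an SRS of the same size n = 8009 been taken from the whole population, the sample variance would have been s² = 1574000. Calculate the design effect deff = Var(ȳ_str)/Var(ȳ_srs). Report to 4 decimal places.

Var(ȳ_str) = Σ Wₕ²(1−fₕ)sₕ²/nₕ with Wₕ = Nₕ/40019:
  Medium: (15860/40019)²·(1−3023/15860)·1850000/3023 = 77.797894
  Very large: (6709/40019)²·(1−1323/6709)·114800/1323 = 1.9578243
  Large: (398/40019)²·(1−24/398)·127000/24 = 0.49182963
  Small: (17052/40019)²·(1−3639/17052)·317300/3639 = 12.452507
  → Var(ȳ_str) = 92.700055.
Var(ȳ_srs) = (1 − 8009/40019)·1574000/8009 = 157.19759.
deff = 92.700055 / 157.19759 = 0.5897.

0.5897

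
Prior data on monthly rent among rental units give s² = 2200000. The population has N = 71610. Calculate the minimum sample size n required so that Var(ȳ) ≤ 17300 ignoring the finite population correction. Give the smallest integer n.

Without fpc, n₀ = s²/D = 2200000/17300 = 127.1676.
Rounding up, n = 128.

128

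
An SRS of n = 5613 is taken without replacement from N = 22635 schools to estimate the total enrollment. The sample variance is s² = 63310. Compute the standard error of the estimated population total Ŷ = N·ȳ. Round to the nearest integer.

65923

Var(Ŷ) = N²·Var(ȳ) = N²·(1 − n/N)·s²/n.
f = 5613/22635 = 0.24797879; Var(ȳ) = 0.75202121·63310/5613 = 8.4821775.
Var(Ŷ) = 22635² · 8.4821775 = 4.3457862 × 10^9.
SE(Ŷ) = √(4.3457862 × 10^9) = 65923.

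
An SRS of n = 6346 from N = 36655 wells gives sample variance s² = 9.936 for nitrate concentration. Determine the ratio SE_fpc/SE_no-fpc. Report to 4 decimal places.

f = n/N = 6346/36655 = 0.17312781.
SE_no-fpc = √(s²/n) = 0.039569062; SE_fpc = √((1−f)s²/n) = 0.035981143.
Ratio = √(1−f) = 0.90932513.

0.9093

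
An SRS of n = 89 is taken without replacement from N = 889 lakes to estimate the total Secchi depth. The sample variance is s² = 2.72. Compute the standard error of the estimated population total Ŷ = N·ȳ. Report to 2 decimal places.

147.43

Var(Ŷ) = N²·Var(ȳ) = N²·(1 − n/N)·s²/n.
f = 89/889 = 0.10011249; Var(ȳ) = 0.89988751·2.72/89 = 0.02750218.
Var(Ŷ) = 889² · 0.02750218 = 21735.55.
SE(Ŷ) = √(21735.55) = 147.43.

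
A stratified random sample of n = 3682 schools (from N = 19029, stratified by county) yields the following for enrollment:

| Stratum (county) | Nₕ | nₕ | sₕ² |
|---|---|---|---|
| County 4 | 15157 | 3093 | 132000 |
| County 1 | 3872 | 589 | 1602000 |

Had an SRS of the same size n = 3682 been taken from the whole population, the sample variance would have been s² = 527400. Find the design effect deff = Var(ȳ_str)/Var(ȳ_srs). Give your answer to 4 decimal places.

1.0131

Var(ȳ_str) = Σ Wₕ²(1−fₕ)sₕ²/nₕ with Wₕ = Nₕ/19029:
  County 4: (15157/19029)²·(1−3093/15157)·132000/3093 = 21.550962
  County 1: (3872/19029)²·(1−589/3872)·1602000/589 = 95.482002
  → Var(ȳ_str) = 117.03296.
Var(ȳ_srs) = (1 − 3682/19029)·527400/3682 = 115.52178.
deff = 117.03296 / 115.52178 = 1.0131.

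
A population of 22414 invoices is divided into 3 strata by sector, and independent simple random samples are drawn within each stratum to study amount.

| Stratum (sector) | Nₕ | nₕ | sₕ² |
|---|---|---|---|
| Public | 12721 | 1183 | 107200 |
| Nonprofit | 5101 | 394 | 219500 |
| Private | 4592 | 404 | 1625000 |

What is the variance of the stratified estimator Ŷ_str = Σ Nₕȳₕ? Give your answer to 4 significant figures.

Var(Ŷ_str) = Σₕ Nₕ²(1 − fₕ)sₕ²/nₕ.
Public: 12721²·(1 − 1183/12721)·107200/1183 = 1.3300312 × 10^10.
Nonprofit: 5101²·(1 − 394/5101)·219500/394 = 1.3376356 × 10^10.
Private: 4592²·(1 − 404/4592)·1625000/404 = 7.7353604 × 10^10.
Sum = 1.0403027 × 10^11.

1.040 × 10^11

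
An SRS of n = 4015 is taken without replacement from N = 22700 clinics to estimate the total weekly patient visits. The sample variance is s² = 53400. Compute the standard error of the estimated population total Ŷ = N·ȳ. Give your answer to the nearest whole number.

Var(Ŷ) = N²·Var(ȳ) = N²·(1 − n/N)·s²/n.
f = 4015/22700 = 0.17687225; Var(ȳ) = 0.82312775·53400/4015 = 10.947702.
Var(Ŷ) = 22700² · 10.947702 = 5.6412414 × 10^9.
SE(Ŷ) = √(5.6412414 × 10^9) = 75108.

75108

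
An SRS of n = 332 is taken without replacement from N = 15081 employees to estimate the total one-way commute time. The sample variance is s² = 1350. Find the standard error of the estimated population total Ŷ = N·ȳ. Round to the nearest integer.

30074

Var(Ŷ) = N²·Var(ȳ) = N²·(1 − n/N)·s²/n.
f = 332/15081 = 0.02201446; Var(ȳ) = 0.97798554·1350/332 = 3.9767484.
Var(Ŷ) = 15081² · 3.9767484 = 9.0445798 × 10^8.
SE(Ŷ) = √(9.0445798 × 10^8) = 30074.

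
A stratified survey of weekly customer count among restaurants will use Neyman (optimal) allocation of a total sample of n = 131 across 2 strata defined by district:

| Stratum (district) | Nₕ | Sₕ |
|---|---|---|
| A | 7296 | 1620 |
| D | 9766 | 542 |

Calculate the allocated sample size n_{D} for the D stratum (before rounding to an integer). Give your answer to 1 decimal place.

40.5

Neyman allocation: nₕ = n·NₕSₕ / Σⱼ NⱼSⱼ.
Σ NⱼSⱼ = 7296·1620 + 9766·542 = 1.7112692 × 10^7.
n_{D} = 131·9766·542 / (1.7112692 × 10^7) = 40.5.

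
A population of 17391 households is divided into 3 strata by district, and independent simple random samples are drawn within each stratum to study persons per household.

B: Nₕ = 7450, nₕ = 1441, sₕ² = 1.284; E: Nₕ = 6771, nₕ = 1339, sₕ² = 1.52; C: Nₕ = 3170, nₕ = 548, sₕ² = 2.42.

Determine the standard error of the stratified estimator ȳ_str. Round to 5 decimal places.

0.01978

Var(ȳ_str) = Σₕ Wₕ²(1 − fₕ)sₕ²/nₕ with Wₕ = Nₕ/N, N = 17391.
B: Wₕ = 0.42838250; term = 0.42838250²·(1 − 0.19342282)·1.284/1441 = 1.3188956 × 10^-4.
E: Wₕ = 0.38933931; term = 0.38933931²·(1 − 0.19775513)·1.52/1339 = 1.3804684 × 10^-4.
C: Wₕ = 0.18227819; term = 0.18227819²·(1 − 0.17287066)·2.42/548 = 1.2136058 × 10^-4.
Sum = 3.9129698 × 10^-4.
SE = √(3.9129698 × 10^-4) = 0.01978.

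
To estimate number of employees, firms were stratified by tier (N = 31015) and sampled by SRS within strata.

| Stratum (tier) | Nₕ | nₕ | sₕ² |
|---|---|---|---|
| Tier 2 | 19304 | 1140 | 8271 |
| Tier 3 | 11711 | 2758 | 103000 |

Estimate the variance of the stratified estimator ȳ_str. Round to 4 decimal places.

6.7153

Var(ȳ_str) = Σₕ Wₕ²(1 − fₕ)sₕ²/nₕ with Wₕ = Nₕ/N, N = 31015.
Tier 2: Wₕ = 0.62240851; term = 0.62240851²·(1 − 0.05905512)·8271/1140 = 2.6446512.
Tier 3: Wₕ = 0.37759149; term = 0.37759149²·(1 − 0.23550508)·103000/2758 = 4.0706331.
Sum = 6.7152843.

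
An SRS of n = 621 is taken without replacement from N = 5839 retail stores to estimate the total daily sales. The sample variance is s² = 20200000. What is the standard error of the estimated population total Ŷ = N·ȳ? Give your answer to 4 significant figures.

995500

Var(Ŷ) = N²·Var(ȳ) = N²·(1 − n/N)·s²/n.
f = 621/5839 = 0.10635383; Var(ȳ) = 0.89364617·20200000/621 = 29068.684.
Var(Ŷ) = 5839² · 29068.684 = 9.9106542 × 10^11.
SE(Ŷ) = √(9.9106542 × 10^11) = 995500.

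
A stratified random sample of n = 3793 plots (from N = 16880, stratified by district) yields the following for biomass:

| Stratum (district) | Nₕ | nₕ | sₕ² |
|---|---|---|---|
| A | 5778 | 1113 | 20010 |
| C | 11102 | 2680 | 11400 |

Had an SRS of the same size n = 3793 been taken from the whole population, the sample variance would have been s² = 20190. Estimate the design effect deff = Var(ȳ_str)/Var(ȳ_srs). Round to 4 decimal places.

0.7503

Var(ȳ_str) = Σ Wₕ²(1−fₕ)sₕ²/nₕ with Wₕ = Nₕ/16880:
  A: (5778/16880)²·(1−1113/5778)·20010/1113 = 1.7007333
  C: (11102/16880)²·(1−2680/11102)·11400/2680 = 1.3958593
  → Var(ȳ_str) = 3.0965926.
Var(ȳ_srs) = (1 − 3793/16880)·20190/3793 = 4.1268733.
deff = 3.0965926 / 4.1268733 = 0.7503.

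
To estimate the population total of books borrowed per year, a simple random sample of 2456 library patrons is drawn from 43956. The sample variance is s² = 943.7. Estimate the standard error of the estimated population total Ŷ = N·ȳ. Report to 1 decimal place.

Var(Ŷ) = N²·Var(ȳ) = N²·(1 − n/N)·s²/n.
f = 2456/43956 = 0.05587406; Var(ȳ) = 0.94412594·943.7/2456 = 0.36277347.
Var(Ŷ) = 43956² · 0.36277347 = 7.0092548 × 10^8.
SE(Ŷ) = √(7.0092548 × 10^8) = 26475.0.

26475.0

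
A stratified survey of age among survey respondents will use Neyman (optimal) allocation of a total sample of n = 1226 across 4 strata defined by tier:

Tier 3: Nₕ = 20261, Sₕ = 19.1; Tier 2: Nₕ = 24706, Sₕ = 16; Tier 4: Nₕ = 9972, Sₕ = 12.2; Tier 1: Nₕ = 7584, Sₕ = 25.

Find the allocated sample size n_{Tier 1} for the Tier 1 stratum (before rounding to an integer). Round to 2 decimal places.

212.57

Neyman allocation: nₕ = n·NₕSₕ / Σⱼ NⱼSⱼ.
Σ NⱼSⱼ = 20261·19.1 + 24706·16 + 9972·12.2 + 7584·25 = 1.0935395 × 10^6.
n_{Tier 1} = 1226·7584·25 / (1.0935395 × 10^6) = 212.57.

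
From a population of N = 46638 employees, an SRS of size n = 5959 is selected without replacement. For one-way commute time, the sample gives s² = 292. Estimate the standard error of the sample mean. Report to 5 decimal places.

0.20674

Under SRS without replacement, Var(ȳ) = (1 − f)·s²/n with f = n/N = 5959/46638 = 0.12777135.
Var(ȳ) = (1 − 0.12777135)·292/5959 = 0.87222865·0.04900151 = 0.042740521.
SE(ȳ) = √(0.042740521) = 0.20674.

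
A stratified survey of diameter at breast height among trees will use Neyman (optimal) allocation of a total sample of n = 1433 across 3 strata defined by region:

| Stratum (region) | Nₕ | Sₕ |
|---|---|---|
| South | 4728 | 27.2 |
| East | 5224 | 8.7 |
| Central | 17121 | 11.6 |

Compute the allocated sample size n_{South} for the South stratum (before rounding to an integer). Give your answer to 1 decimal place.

Neyman allocation: nₕ = n·NₕSₕ / Σⱼ NⱼSⱼ.
Σ NⱼSⱼ = 4728·27.2 + 5224·8.7 + 17121·11.6 = 372654.
n_{South} = 1433·4728·27.2 / 372654 = 494.5.

494.5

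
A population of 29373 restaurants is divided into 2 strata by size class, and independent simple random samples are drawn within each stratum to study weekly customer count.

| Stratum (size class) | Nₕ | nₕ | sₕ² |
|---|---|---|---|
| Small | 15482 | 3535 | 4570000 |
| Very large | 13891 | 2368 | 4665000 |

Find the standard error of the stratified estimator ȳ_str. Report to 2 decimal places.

25.35

Var(ȳ_str) = Σₕ Wₕ²(1 − fₕ)sₕ²/nₕ with Wₕ = Nₕ/N, N = 29373.
Small: Wₕ = 0.52708269; term = 0.52708269²·(1 − 0.22832967)·4570000/3535 = 277.15078.
Very large: Wₕ = 0.47291731; term = 0.47291731²·(1 − 0.17047009)·4665000/2368 = 365.4874.
Sum = 642.63818.
SE = √(642.63818) = 25.35.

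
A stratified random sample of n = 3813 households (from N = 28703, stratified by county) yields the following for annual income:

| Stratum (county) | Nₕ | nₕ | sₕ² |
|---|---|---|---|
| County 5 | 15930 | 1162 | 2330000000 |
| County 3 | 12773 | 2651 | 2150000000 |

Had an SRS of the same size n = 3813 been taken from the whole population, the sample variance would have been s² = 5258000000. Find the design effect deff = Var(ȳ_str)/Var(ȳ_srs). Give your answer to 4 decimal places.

Var(ȳ_str) = Σ Wₕ²(1−fₕ)sₕ²/nₕ with Wₕ = Nₕ/28703:
  County 5: (15930/28703)²·(1−1162/15930)·2330000000/1162 = 572575.38
  County 3: (12773/28703)²·(1−2651/12773)·2150000000/2651 = 127272.15
  → Var(ȳ_str) = 699847.53.
Var(ȳ_srs) = (1 − 3813/28703)·5258000000/3813 = 1.1957803 × 10^6.
deff = 699847.53 / (1.1957803 × 10^6) = 0.5853.

0.5853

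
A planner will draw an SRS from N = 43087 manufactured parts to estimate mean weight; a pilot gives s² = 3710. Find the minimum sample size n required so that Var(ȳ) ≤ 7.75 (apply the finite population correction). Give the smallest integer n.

Without fpc, n₀ = s²/D = 3710/7.75 = 478.7097.
With fpc, (1 − n/N)·s²/n ≤ D requires n ≥ n₀/(1 + n₀/N) = 478.7097/(1 + 478.7097/43087) = 473.4495.
Rounding up, n = 474.

474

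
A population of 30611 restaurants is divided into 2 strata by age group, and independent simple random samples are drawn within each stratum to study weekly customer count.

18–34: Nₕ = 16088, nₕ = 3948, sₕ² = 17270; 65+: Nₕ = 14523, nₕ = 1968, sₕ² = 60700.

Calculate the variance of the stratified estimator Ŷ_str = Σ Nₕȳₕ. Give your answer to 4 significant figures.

6.478 × 10^9

Var(Ŷ_str) = Σₕ Nₕ²(1 − fₕ)sₕ²/nₕ.
18–34: 16088²·(1 − 3948/16088)·17270/3948 = 8.5435022 × 10^8.
65+: 14523²·(1 − 1968/14523)·60700/1968 = 5.6238878 × 10^9.
Sum = 6.478238 × 10^9.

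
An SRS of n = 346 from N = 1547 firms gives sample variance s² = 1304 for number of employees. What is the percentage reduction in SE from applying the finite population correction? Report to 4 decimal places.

f = n/N = 346/1547 = 0.22365869.
SE_no-fpc = √(s²/n) = 1.9413362; SE_fpc = √((1−f)s²/n) = 1.7105158.
Ratio = √(1−f) = 0.88110232. Reduction = 100·(1 − 0.88110232) = 11.8898%.

11.8898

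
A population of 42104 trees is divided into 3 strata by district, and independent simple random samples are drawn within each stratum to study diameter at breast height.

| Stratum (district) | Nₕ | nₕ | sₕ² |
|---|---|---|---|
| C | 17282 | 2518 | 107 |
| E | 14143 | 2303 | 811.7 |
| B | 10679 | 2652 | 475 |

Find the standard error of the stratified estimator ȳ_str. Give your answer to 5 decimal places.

0.21925

Var(ȳ_str) = Σₕ Wₕ²(1 − fₕ)sₕ²/nₕ with Wₕ = Nₕ/N, N = 42104.
C: Wₕ = 0.41045981; term = 0.41045981²·(1 − 0.14570073)·107/2518 = 0.0061161676.
E: Wₕ = 0.33590633; term = 0.33590633²·(1 − 0.16283674)·811.7/2303 = 0.033292633.
B: Wₕ = 0.25363386; term = 0.25363386²·(1 − 0.24833786)·475/2652 = 0.0086607844.
Sum = 0.048069585.
SE = √(0.048069585) = 0.21925.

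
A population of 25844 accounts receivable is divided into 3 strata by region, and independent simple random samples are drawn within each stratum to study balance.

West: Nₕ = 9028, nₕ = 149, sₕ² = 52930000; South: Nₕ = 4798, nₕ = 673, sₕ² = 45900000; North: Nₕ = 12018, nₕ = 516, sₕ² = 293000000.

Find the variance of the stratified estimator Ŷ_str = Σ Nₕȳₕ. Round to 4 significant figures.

1.083 × 10^14

Var(Ŷ_str) = Σₕ Nₕ²(1 − fₕ)sₕ²/nₕ.
West: 9028²·(1 − 149/9028)·52930000/149 = 2.8475492 × 10^13.
South: 4798²·(1 − 673/4798)·45900000/673 = 1.3498385 × 10^12.
North: 12018²·(1 − 516/12018)·293000000/516 = 7.8491654 × 10^13.
Sum = 1.0831698 × 10^14.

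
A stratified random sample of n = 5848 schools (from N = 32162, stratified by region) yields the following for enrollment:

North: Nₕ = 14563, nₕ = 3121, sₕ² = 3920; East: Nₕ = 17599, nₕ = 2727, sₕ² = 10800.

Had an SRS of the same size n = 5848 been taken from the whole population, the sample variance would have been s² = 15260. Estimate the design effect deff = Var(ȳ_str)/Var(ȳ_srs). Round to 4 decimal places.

Var(ȳ_str) = Σ Wₕ²(1−fₕ)sₕ²/nₕ with Wₕ = Nₕ/32162:
  North: (14563/32162)²·(1−3121/14563)·3920/3121 = 0.2023294
  East: (17599/32162)²·(1−2727/17599)·10800/2727 = 1.0020973
  → Var(ȳ_str) = 1.2044267.
Var(ȳ_srs) = (1 − 5848/32162)·15260/5848 = 2.1349661.
deff = 1.2044267 / 2.1349661 = 0.5641.

0.5641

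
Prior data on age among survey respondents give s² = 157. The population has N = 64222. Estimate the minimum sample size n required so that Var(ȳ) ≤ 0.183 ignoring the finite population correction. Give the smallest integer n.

858

Without fpc, n₀ = s²/D = 157/0.183 = 857.9235.
Rounding up, n = 858.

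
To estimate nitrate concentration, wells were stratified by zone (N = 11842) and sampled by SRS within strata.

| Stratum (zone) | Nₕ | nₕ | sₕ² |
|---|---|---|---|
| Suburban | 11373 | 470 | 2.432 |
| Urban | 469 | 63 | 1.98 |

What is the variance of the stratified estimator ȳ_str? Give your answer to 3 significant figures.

Var(ȳ_str) = Σₕ Wₕ²(1 − fₕ)sₕ²/nₕ with Wₕ = Nₕ/N, N = 11842.
Suburban: Wₕ = 0.96039520; term = 0.96039520²·(1 − 0.04132595)·2.432/470 = 0.0045754799.
Urban: Wₕ = 0.03960480; term = 0.03960480²·(1 − 0.13432836)·1.98/63 = 4.2674988 × 10^-5.
Sum = 0.0046181549.

0.00462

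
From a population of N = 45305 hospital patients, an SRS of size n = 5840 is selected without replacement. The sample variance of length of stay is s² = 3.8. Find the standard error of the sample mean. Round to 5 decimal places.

Under SRS without replacement, Var(ȳ) = (1 − f)·s²/n with f = n/N = 5840/45305 = 0.12890409.
Var(ȳ) = (1 − 0.12890409)·3.8/5840 = 0.87109591·6.5068493 × 10^-4 = 5.6680898 × 10^-4.
SE(ȳ) = √(5.6680898 × 10^-4) = 0.02381.

0.02381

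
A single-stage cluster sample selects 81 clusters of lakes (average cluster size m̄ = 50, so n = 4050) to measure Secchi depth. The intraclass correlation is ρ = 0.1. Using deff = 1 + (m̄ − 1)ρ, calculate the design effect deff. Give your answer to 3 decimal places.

5.900

deff = 1 + (50 − 1)·0.1 = 1 + 4.9 = 5.9.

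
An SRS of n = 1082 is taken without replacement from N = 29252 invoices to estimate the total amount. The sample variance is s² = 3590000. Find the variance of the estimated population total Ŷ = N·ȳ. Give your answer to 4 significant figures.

2.734 × 10^12

Var(Ŷ) = N²·Var(ȳ) = N²·(1 − n/N)·s²/n.
f = 1082/29252 = 0.03698892; Var(ȳ) = 0.96301108·3590000/1082 = 3195.2031.
Var(Ŷ) = 29252² · 3195.2031 = 2.7340698 × 10^12.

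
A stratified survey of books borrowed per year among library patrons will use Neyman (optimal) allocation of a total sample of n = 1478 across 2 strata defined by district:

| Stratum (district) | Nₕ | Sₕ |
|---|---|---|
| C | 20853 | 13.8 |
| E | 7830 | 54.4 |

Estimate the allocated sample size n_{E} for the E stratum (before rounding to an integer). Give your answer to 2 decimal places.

Neyman allocation: nₕ = n·NₕSₕ / Σⱼ NⱼSⱼ.
Σ NⱼSⱼ = 20853·13.8 + 7830·54.4 = 713723.4.
n_{E} = 1478·7830·54.4 / 713723.4 = 882.07.

882.07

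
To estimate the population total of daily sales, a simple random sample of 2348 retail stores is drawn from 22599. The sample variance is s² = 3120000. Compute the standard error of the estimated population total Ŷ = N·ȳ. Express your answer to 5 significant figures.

779820

Var(Ŷ) = N²·Var(ȳ) = N²·(1 − n/N)·s²/n.
f = 2348/22599 = 0.10389840; Var(ȳ) = 0.89610160·3120000/2348 = 1190.7313.
Var(Ŷ) = 22599² · 1190.7313 = 6.081241 × 10^11.
SE(Ŷ) = √(6.081241 × 10^11) = 779820.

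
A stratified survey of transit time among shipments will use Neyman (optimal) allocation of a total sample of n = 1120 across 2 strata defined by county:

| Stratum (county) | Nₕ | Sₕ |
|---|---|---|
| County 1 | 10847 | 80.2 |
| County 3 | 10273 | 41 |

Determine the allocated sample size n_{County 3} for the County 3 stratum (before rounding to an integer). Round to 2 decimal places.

Neyman allocation: nₕ = n·NₕSₕ / Σⱼ NⱼSⱼ.
Σ NⱼSⱼ = 10847·80.2 + 10273·41 = 1.2911224 × 10^6.
n_{County 3} = 1120·10273·41 / (1.2911224 × 10^6) = 365.37.

365.37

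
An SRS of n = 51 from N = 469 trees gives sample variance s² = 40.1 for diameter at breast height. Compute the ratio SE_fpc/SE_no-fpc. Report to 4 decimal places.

0.9441

f = n/N = 51/469 = 0.10874200.
SE_no-fpc = √(s²/n) = 0.88672121; SE_fpc = √((1−f)s²/n) = 0.83712212.
Ratio = √(1−f) = 0.94406461.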